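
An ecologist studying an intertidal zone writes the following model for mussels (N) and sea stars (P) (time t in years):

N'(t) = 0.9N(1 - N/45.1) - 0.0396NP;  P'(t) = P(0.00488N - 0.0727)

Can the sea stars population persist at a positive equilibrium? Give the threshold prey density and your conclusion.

Threshold N = 14.9; K > 14.9, so yes, the predator persists.

The predator equation gives dP/dt > 0 only when N > 0.0727/0.00488 = 14.9.
Without the predator, N → K = 45.1. Since 45.1 > 14.9, the predator can invade and persist.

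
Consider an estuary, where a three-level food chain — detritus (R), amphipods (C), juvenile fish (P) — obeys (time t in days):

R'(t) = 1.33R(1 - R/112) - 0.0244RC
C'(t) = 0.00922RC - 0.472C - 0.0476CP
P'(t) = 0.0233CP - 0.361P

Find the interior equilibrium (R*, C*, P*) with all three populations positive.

R* ≈ 80.2, C* ≈ 15.5, P* ≈ 5.61

From dP/dt = 0: 0.0233C* = 0.361, so C* = 15.5.
From dR/dt = 0: 1.33(1 - R*/112) = 0.0244·15.5, giving R* = 112·(1 - 0.284) = 80.2.
From dC/dt = 0: 0.00922·80.2 - 0.472 = 0.0476P*, so P* = 0.267/0.0476 = 5.61.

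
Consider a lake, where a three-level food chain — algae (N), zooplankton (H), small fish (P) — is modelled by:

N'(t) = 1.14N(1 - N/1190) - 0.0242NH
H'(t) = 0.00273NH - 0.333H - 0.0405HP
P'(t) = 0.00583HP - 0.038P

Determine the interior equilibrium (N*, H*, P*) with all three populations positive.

From dP/dt = 0: 0.00583H* = 0.038, so H* = 6.52.
From dN/dt = 0: 1.14(1 - N*/1190) = 0.0242·6.52, giving N* = 1190·(1 - 0.138) = 1030.
From dH/dt = 0: 0.00273·1030 - 0.333 = 0.0405P*, so P* = 2.47/0.0405 = 60.9.

N* ≈ 1030, H* ≈ 6.52, P* ≈ 60.9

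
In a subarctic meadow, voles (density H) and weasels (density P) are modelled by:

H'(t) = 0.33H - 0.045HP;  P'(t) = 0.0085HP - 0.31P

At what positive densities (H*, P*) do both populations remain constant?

H* ≈ 36.5, P* ≈ 7.33

Set dP/dt = 0 with P > 0: 0.0085H - 0.31 = 0, so H* = 0.31/0.0085 = 36.5.
Set dH/dt = 0 with H > 0: 0.33 - 0.045P = 0, so P* = 0.33/0.045 = 7.33.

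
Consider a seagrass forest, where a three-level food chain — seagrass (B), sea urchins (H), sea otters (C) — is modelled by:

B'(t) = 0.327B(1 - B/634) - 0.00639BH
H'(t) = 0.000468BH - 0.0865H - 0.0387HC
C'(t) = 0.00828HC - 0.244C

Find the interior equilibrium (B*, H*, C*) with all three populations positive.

From dC/dt = 0: 0.00828H* = 0.244, so H* = 29.5.
From dB/dt = 0: 0.327(1 - B*/634) = 0.00639·29.5, giving B* = 634·(1 - 0.576) = 269.
From dH/dt = 0: 0.000468·269 - 0.0865 = 0.0387C*, so C* = 0.0393/0.0387 = 1.02.

B* ≈ 269, H* ≈ 29.5, C* ≈ 1.02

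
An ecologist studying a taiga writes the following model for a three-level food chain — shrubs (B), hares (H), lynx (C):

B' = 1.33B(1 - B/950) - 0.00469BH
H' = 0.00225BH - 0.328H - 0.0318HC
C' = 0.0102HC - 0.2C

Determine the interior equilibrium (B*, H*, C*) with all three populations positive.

From dC/dt = 0: 0.0102H* = 0.2, so H* = 19.6.
From dB/dt = 0: 1.33(1 - B*/950) = 0.00469·19.6, giving B* = 950·(1 - 0.0691) = 884.
From dH/dt = 0: 0.00225·884 - 0.328 = 0.0318C*, so C* = 1.66/0.0318 = 52.3.

B* ≈ 884, H* ≈ 19.6, C* ≈ 52.3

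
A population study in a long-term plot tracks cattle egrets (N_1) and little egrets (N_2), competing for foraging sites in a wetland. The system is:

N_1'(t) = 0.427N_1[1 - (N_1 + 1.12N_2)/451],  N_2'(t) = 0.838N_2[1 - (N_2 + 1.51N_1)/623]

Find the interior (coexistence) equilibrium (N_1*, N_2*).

N_1* ≈ 357, N_2* ≈ 83.9

Setting both brackets to zero gives the nullclines N_1 + 1.12N_2 = 451 and 1.51N_1 + N_2 = 623.
Substituting N_2 = 623 - 1.51N_1 into the first: N_1(1 - 1.12·1.51) = 451 - 1.12·623.
So N_1* = -247/-0.691 = 357, and then N_2* = 623 - 1.51·357 = 83.9.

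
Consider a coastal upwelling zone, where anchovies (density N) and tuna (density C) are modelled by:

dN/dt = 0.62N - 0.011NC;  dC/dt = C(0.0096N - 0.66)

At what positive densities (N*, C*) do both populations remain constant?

N* ≈ 68.8, C* ≈ 56.4

Set dC/dt = 0 with C > 0: 0.0096N - 0.66 = 0, so N* = 0.66/0.0096 = 68.8.
Set dN/dt = 0 with N > 0: 0.62 - 0.011C = 0, so C* = 0.62/0.011 = 56.4.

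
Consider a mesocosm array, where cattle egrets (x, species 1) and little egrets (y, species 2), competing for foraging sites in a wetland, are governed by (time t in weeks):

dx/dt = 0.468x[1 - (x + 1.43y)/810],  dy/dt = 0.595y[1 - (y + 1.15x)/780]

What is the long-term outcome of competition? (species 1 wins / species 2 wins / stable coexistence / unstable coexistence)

unstable coexistence (outcome depends on initial conditions)

Compare the nullcline intercepts: K1/α12 = 810/1.43 = 566 < K2 = 780; K2/α21 = 780/1.15 = 678 < K1 = 810.
Since both are reversed, neither can invade when rare; the interior point is a saddle.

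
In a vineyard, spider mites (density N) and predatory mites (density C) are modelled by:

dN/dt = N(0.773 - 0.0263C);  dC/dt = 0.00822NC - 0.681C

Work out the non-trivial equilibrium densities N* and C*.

Set dC/dt = 0 with C > 0: 0.00822N - 0.681 = 0, so N* = 0.681/0.00822 = 82.8.
Set dN/dt = 0 with N > 0: 0.773 - 0.0263C = 0, so C* = 0.773/0.0263 = 29.4.

N* ≈ 82.8, C* ≈ 29.4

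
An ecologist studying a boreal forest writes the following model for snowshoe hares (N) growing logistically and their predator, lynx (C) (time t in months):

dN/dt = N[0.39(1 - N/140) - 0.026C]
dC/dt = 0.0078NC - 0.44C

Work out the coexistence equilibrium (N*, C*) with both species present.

N* ≈ 56.4, C* ≈ 8.96

From dC/dt = 0 with C > 0: 0.0078N* = 0.44, so N* = 56.4.
Substitute into dN/dt = 0: 0.39(1 - 56.4/140) = 0.026C*.
The bracket is 0.597, giving C* = 0.233/0.026 = 8.96.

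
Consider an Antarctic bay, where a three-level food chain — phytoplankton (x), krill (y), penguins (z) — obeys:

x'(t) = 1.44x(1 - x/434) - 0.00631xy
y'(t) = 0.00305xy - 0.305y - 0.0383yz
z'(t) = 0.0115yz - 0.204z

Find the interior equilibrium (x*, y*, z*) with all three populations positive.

x* ≈ 400, y* ≈ 17.7, z* ≈ 23.9

From dz/dt = 0: 0.0115y* = 0.204, so y* = 17.7.
From dx/dt = 0: 1.44(1 - x*/434) = 0.00631·17.7, giving x* = 434·(1 - 0.0777) = 400.
From dy/dt = 0: 0.00305·400 - 0.305 = 0.0383z*, so z* = 0.916/0.0383 = 23.9.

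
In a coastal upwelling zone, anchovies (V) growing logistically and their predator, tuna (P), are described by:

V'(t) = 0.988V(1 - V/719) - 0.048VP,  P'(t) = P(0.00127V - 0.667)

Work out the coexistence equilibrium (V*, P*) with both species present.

V* ≈ 525, P* ≈ 5.55

From dP/dt = 0 with P > 0: 0.00127V* = 0.667, so V* = 525.
Substitute into dV/dt = 0: 0.988(1 - 525/719) = 0.048P*.
The bracket is 0.27, giving P* = 0.266/0.048 = 5.55.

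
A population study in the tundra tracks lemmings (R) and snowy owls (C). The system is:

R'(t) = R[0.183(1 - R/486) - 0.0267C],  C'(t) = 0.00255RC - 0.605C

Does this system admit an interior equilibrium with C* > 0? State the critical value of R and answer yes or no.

The predator equation gives dC/dt > 0 only when R > 0.605/0.00255 = 237.
Without the predator, R → K = 486. Since 486 > 237, the predator can invade and persist.

Threshold R = 237; K > 237, so yes, the predator persists.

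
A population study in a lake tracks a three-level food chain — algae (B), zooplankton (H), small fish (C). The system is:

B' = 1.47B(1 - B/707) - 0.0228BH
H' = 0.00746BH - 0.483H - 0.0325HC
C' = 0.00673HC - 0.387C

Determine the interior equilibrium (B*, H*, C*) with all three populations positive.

B* ≈ 76.4, H* ≈ 57.5, C* ≈ 2.68

From dC/dt = 0: 0.00673H* = 0.387, so H* = 57.5.
From dB/dt = 0: 1.47(1 - B*/707) = 0.0228·57.5, giving B* = 707·(1 - 0.892) = 76.4.
From dH/dt = 0: 0.00746·76.4 - 0.483 = 0.0325C*, so C* = 0.0872/0.0325 = 2.68.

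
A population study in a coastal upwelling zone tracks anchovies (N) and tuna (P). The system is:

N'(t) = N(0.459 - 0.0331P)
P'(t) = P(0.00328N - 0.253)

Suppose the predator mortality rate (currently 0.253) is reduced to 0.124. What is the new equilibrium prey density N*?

At the interior fixed point, setting dP/dt = 0 with P > 0 fixes N* = (predator death rate)/(NP coefficient) — independent of the other coefficients.
With the change, N* = 0.124/0.00328 = 37.8; it falls from 77.1.

N* ≈ 37.8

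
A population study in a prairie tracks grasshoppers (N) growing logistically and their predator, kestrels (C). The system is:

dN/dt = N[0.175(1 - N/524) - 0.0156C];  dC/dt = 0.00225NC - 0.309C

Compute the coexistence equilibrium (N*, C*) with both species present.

From dC/dt = 0 with C > 0: 0.00225N* = 0.309, so N* = 137.
Substitute into dN/dt = 0: 0.175(1 - 137/524) = 0.0156C*.
The bracket is 0.738, giving C* = 0.129/0.0156 = 8.28.

N* ≈ 137, C* ≈ 8.28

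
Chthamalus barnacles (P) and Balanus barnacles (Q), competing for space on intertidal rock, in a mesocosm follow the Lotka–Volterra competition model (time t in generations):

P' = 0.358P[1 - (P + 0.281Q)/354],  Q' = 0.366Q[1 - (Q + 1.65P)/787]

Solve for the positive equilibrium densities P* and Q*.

P* ≈ 248, Q* ≈ 378

Setting both brackets to zero gives the nullclines P + 0.281Q = 354 and 1.65P + Q = 787.
Substituting Q = 787 - 1.65P into the first: P(1 - 0.281·1.65) = 354 - 0.281·787.
So P* = 133/0.536 = 248, and then Q* = 787 - 1.65·248 = 378.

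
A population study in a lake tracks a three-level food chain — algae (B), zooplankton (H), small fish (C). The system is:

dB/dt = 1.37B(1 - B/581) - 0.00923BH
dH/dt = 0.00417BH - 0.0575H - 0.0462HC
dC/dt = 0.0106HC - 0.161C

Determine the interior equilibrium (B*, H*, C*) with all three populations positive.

B* ≈ 522, H* ≈ 15.2, C* ≈ 45.8

From dC/dt = 0: 0.0106H* = 0.161, so H* = 15.2.
From dB/dt = 0: 1.37(1 - B*/581) = 0.00923·15.2, giving B* = 581·(1 - 0.102) = 522.
From dH/dt = 0: 0.00417·522 - 0.0575 = 0.0462C*, so C* = 2.12/0.0462 = 45.8.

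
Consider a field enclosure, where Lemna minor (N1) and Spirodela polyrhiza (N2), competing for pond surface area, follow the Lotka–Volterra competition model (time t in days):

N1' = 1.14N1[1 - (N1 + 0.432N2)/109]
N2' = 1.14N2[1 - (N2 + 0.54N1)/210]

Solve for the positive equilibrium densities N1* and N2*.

Setting both brackets to zero gives the nullclines N1 + 0.432N2 = 109 and 0.54N1 + N2 = 210.
Substituting N2 = 210 - 0.54N1 into the first: N1(1 - 0.432·0.54) = 109 - 0.432·210.
So N1* = 18.3/0.767 = 23.8, and then N2* = 210 - 0.54·23.8 = 197.

N1* ≈ 23.8, N2* ≈ 197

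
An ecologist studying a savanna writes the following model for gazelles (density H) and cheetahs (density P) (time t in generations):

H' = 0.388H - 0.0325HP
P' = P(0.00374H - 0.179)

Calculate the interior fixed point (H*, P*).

H* ≈ 47.9, P* ≈ 11.9

Set dP/dt = 0 with P > 0: 0.00374H - 0.179 = 0, so H* = 0.179/0.00374 = 47.9.
Set dH/dt = 0 with H > 0: 0.388 - 0.0325P = 0, so P* = 0.388/0.0325 = 11.9.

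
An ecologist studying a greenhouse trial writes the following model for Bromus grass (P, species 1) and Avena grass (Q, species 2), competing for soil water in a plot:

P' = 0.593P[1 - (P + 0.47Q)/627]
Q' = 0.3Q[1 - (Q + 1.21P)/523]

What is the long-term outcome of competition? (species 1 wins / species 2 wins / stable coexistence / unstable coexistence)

species 1 excludes species 2

Compare the nullcline intercepts: K1/α12 = 627/0.47 = 1330 > K2 = 523; K2/α21 = 523/1.21 = 432 < K1 = 627.
Since the inequalities point opposite ways, species 1 can invade but species 2 cannot.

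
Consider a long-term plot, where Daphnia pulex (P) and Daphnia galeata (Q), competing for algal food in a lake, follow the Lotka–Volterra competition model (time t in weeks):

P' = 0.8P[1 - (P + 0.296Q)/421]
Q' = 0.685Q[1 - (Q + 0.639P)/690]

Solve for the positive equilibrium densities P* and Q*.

P* ≈ 267, Q* ≈ 519

Setting both brackets to zero gives the nullclines P + 0.296Q = 421 and 0.639P + Q = 690.
Substituting Q = 690 - 0.639P into the first: P(1 - 0.296·0.639) = 421 - 0.296·690.
So P* = 217/0.811 = 267, and then Q* = 690 - 0.639·267 = 519.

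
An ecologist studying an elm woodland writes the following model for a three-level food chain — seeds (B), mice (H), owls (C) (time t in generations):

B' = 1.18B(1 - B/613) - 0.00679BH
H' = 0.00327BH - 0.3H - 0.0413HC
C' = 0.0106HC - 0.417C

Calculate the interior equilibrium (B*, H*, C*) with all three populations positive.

B* ≈ 474, H* ≈ 39.3, C* ≈ 30.3

From dC/dt = 0: 0.0106H* = 0.417, so H* = 39.3.
From dB/dt = 0: 1.18(1 - B*/613) = 0.00679·39.3, giving B* = 613·(1 - 0.226) = 474.
From dH/dt = 0: 0.00327·474 - 0.3 = 0.0413C*, so C* = 1.25/0.0413 = 30.3.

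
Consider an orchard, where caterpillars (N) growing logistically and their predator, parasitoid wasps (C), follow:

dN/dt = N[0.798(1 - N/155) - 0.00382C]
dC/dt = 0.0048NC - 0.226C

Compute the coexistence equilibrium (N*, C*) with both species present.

N* ≈ 47.1, C* ≈ 145

From dC/dt = 0 with C > 0: 0.0048N* = 0.226, so N* = 47.1.
Substitute into dN/dt = 0: 0.798(1 - 47.1/155) = 0.00382C*.
The bracket is 0.696, giving C* = 0.556/0.00382 = 145.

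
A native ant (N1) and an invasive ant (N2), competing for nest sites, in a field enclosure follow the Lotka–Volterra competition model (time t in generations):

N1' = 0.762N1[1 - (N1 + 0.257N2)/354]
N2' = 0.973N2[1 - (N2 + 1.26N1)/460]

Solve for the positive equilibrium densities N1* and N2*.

Setting both brackets to zero gives the nullclines N1 + 0.257N2 = 354 and 1.26N1 + N2 = 460.
Substituting N2 = 460 - 1.26N1 into the first: N1(1 - 0.257·1.26) = 354 - 0.257·460.
So N1* = 236/0.676 = 349, and then N2* = 460 - 1.26·349 = 20.6.

N1* ≈ 349, N2* ≈ 20.6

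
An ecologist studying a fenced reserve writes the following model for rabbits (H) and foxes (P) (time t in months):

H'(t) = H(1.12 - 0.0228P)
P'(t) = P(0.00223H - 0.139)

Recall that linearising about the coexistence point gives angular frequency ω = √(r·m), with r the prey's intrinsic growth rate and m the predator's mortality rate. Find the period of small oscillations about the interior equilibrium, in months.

Here r = 1.12 and m = 0.139, so r·m = 0.156.
ω = √0.156 = 0.395 per month, hence T = 2π/ω ≈ 15.9 months.

T ≈ 15.9 months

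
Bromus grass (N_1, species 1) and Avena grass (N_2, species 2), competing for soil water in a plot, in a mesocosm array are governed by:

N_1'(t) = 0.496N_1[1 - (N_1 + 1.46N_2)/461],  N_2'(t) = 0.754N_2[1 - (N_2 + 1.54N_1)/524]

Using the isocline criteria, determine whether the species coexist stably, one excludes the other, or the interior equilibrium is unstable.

unstable coexistence (outcome depends on initial conditions)

Compare the nullcline intercepts: K1/α12 = 461/1.46 = 316 < K2 = 524; K2/α21 = 524/1.54 = 340 < K1 = 461.
Since both are reversed, neither can invade when rare; the interior point is a saddle.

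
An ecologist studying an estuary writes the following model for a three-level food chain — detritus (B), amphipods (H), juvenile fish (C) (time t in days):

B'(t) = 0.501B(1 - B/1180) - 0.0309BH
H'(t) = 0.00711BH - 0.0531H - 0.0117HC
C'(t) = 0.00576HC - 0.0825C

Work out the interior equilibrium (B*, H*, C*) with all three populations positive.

From dC/dt = 0: 0.00576H* = 0.0825, so H* = 14.3.
From dB/dt = 0: 0.501(1 - B*/1180) = 0.0309·14.3, giving B* = 1180·(1 - 0.883) = 138.
From dH/dt = 0: 0.00711·138 - 0.0531 = 0.0117C*, so C* = 0.925/0.0117 = 79.1.

B* ≈ 138, H* ≈ 14.3, C* ≈ 79.1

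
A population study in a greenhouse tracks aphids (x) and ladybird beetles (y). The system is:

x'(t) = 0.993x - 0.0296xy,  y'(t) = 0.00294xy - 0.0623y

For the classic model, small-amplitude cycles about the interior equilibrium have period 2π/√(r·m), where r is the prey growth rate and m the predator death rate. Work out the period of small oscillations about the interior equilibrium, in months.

Here r = 0.993 and m = 0.0623, so r·m = 0.0619.
ω = √0.0619 = 0.249 per month, hence T = 2π/ω ≈ 25.3 months.

T ≈ 25.3 months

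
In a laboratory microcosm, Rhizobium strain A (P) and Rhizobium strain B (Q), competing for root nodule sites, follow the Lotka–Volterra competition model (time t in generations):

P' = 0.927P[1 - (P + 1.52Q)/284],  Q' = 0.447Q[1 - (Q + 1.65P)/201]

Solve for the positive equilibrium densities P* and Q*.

P* ≈ 14.3, Q* ≈ 177

Setting both brackets to zero gives the nullclines P + 1.52Q = 284 and 1.65P + Q = 201.
Substituting Q = 201 - 1.65P into the first: P(1 - 1.52·1.65) = 284 - 1.52·201.
So P* = -21.5/-1.51 = 14.3, and then Q* = 201 - 1.65·14.3 = 177.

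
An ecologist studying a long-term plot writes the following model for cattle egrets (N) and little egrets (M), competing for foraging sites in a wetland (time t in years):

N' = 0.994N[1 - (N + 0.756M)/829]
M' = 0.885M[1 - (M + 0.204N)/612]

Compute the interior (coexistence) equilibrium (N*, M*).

N* ≈ 433, M* ≈ 524

Setting both brackets to zero gives the nullclines N + 0.756M = 829 and 0.204N + M = 612.
Substituting M = 612 - 0.204N into the first: N(1 - 0.756·0.204) = 829 - 0.756·612.
So N* = 366/0.846 = 433, and then M* = 612 - 0.204·433 = 524.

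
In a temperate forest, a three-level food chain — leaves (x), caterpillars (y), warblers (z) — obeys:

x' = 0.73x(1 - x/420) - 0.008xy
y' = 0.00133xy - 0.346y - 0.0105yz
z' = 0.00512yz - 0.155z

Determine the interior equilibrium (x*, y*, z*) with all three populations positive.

x* ≈ 281, y* ≈ 30.3, z* ≈ 2.6

From dz/dt = 0: 0.00512y* = 0.155, so y* = 30.3.
From dx/dt = 0: 0.73(1 - x*/420) = 0.008·30.3, giving x* = 420·(1 - 0.332) = 281.
From dy/dt = 0: 0.00133·281 - 0.346 = 0.0105z*, so z* = 0.0273/0.0105 = 2.6.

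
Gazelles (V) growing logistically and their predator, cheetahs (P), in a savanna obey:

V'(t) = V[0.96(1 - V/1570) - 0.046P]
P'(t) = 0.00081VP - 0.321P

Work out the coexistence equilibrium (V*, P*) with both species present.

From dP/dt = 0 with P > 0: 0.00081V* = 0.321, so V* = 396.
Substitute into dV/dt = 0: 0.96(1 - 396/1570) = 0.046P*.
The bracket is 0.748, giving P* = 0.718/0.046 = 15.6.

V* ≈ 396, P* ≈ 15.6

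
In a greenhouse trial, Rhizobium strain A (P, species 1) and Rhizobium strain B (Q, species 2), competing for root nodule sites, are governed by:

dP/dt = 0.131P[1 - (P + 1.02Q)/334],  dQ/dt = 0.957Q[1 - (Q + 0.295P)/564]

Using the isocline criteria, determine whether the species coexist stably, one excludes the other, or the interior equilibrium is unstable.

Compare the nullcline intercepts: K1/α12 = 334/1.02 = 327 < K2 = 564; K2/α21 = 564/0.295 = 1910 > K1 = 334.
Since the inequalities point opposite ways, species 2 can invade but species 1 cannot.

species 2 excludes species 1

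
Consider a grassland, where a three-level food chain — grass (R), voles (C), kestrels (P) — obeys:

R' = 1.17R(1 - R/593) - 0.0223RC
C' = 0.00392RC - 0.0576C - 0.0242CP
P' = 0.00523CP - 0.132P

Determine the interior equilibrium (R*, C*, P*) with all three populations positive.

From dP/dt = 0: 0.00523C* = 0.132, so C* = 25.2.
From dR/dt = 0: 1.17(1 - R*/593) = 0.0223·25.2, giving R* = 593·(1 - 0.481) = 308.
From dC/dt = 0: 0.00392·308 - 0.0576 = 0.0242P*, so P* = 1.15/0.0242 = 47.5.

R* ≈ 308, C* ≈ 25.2, P* ≈ 47.5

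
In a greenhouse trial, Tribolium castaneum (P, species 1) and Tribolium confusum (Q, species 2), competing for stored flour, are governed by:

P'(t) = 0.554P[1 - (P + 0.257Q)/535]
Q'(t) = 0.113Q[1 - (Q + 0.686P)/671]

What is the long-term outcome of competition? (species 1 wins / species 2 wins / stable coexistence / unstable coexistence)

Compare the nullcline intercepts: K1/α12 = 535/0.257 = 2080 > K2 = 671; K2/α21 = 671/0.686 = 978 > K1 = 535.
Since both inequalities hold, each species can invade when rare, so the interior equilibrium is stable.

stable coexistence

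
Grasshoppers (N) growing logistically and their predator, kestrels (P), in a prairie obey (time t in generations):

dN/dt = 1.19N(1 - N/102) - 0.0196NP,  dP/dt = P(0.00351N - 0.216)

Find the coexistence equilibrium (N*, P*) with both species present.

From dP/dt = 0 with P > 0: 0.00351N* = 0.216, so N* = 61.5.
Substitute into dN/dt = 0: 1.19(1 - 61.5/102) = 0.0196P*.
The bracket is 0.397, giving P* = 0.472/0.0196 = 24.1.

N* ≈ 61.5, P* ≈ 24.1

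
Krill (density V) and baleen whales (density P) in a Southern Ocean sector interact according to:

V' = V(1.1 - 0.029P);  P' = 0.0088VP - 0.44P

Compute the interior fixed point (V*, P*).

Set dP/dt = 0 with P > 0: 0.0088V - 0.44 = 0, so V* = 0.44/0.0088 = 50.
Set dV/dt = 0 with V > 0: 1.1 - 0.029P = 0, so P* = 1.1/0.029 = 37.9.

V* ≈ 50, P* ≈ 37.9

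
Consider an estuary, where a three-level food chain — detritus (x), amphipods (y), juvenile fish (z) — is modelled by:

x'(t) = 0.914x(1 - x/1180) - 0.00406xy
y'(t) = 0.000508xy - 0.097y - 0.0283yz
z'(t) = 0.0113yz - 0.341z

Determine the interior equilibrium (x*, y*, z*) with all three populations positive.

From dz/dt = 0: 0.0113y* = 0.341, so y* = 30.2.
From dx/dt = 0: 0.914(1 - x*/1180) = 0.00406·30.2, giving x* = 1180·(1 - 0.134) = 1020.
From dy/dt = 0: 0.000508·1020 - 0.097 = 0.0283z*, so z* = 0.422/0.0283 = 14.9.

x* ≈ 1020, y* ≈ 30.2, z* ≈ 14.9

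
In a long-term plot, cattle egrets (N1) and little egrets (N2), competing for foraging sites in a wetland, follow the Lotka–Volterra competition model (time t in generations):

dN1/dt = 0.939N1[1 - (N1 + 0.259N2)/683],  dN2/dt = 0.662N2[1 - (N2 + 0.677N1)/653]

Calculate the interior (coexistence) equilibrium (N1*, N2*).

Setting both brackets to zero gives the nullclines N1 + 0.259N2 = 683 and 0.677N1 + N2 = 653.
Substituting N2 = 653 - 0.677N1 into the first: N1(1 - 0.259·0.677) = 683 - 0.259·653.
So N1* = 514/0.825 = 623, and then N2* = 653 - 0.677·623 = 231.

N1* ≈ 623, N2* ≈ 231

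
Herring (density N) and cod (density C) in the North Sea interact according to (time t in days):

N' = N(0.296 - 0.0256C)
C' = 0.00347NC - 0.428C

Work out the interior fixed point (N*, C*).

N* ≈ 123, C* ≈ 11.6

Set dC/dt = 0 with C > 0: 0.00347N - 0.428 = 0, so N* = 0.428/0.00347 = 123.
Set dN/dt = 0 with N > 0: 0.296 - 0.0256C = 0, so C* = 0.296/0.0256 = 11.6.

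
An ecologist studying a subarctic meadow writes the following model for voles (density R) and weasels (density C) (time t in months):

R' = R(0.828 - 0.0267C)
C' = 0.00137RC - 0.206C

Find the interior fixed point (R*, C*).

R* ≈ 150, C* ≈ 31

Set dC/dt = 0 with C > 0: 0.00137R - 0.206 = 0, so R* = 0.206/0.00137 = 150.
Set dR/dt = 0 with R > 0: 0.828 - 0.0267C = 0, so C* = 0.828/0.0267 = 31.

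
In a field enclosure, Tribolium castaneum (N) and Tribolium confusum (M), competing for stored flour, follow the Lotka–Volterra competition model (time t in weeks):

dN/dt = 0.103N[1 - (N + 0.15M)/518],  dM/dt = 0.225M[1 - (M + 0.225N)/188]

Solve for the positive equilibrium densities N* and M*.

Setting both brackets to zero gives the nullclines N + 0.15M = 518 and 0.225N + M = 188.
Substituting M = 188 - 0.225N into the first: N(1 - 0.15·0.225) = 518 - 0.15·188.
So N* = 490/0.966 = 507, and then M* = 188 - 0.225·507 = 73.9.

N* ≈ 507, M* ≈ 73.9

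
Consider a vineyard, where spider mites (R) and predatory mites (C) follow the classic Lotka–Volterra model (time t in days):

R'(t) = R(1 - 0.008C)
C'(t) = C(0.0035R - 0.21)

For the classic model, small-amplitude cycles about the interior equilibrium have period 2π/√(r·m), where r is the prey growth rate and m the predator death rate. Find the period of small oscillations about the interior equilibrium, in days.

T ≈ 13.7 days

Here r = 1 and m = 0.21, so r·m = 0.21.
ω = √0.21 = 0.458 per day, hence T = 2π/ω ≈ 13.7 days.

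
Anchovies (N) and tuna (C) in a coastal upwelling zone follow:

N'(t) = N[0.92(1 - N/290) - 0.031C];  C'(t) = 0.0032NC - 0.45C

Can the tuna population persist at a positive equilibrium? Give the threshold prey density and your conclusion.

Threshold N = 141; K > 141, so yes, the predator persists.

The predator equation gives dC/dt > 0 only when N > 0.45/0.0032 = 141.
Without the predator, N → K = 290. Since 290 > 141, the predator can invade and persist.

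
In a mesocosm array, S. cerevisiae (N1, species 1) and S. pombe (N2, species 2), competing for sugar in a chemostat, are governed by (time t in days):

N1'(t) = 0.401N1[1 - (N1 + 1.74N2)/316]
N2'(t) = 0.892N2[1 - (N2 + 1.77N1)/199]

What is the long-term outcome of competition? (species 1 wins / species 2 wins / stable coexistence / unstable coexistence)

Compare the nullcline intercepts: K1/α12 = 316/1.74 = 182 < K2 = 199; K2/α21 = 199/1.77 = 112 < K1 = 316.
Since both are reversed, neither can invade when rare; the interior point is a saddle.

unstable coexistence (outcome depends on initial conditions)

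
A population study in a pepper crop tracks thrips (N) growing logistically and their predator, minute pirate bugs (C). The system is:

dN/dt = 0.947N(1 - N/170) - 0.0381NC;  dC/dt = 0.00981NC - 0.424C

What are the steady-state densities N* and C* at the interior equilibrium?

N* ≈ 43.2, C* ≈ 18.5

From dC/dt = 0 with C > 0: 0.00981N* = 0.424, so N* = 43.2.
Substitute into dN/dt = 0: 0.947(1 - 43.2/170) = 0.0381C*.
The bracket is 0.746, giving C* = 0.706/0.0381 = 18.5.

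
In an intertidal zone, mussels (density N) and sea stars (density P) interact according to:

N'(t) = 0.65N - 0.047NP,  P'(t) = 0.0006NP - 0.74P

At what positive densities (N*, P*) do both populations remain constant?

Set dP/dt = 0 with P > 0: 0.0006N - 0.74 = 0, so N* = 0.74/0.0006 = 1230.
Set dN/dt = 0 with N > 0: 0.65 - 0.047P = 0, so P* = 0.65/0.047 = 13.8.

N* ≈ 1230, P* ≈ 13.8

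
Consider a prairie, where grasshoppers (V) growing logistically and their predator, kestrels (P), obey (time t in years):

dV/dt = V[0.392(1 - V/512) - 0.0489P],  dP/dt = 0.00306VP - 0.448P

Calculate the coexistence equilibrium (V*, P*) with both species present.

V* ≈ 146, P* ≈ 5.72

From dP/dt = 0 with P > 0: 0.00306V* = 0.448, so V* = 146.
Substitute into dV/dt = 0: 0.392(1 - 146/512) = 0.0489P*.
The bracket is 0.714, giving P* = 0.28/0.0489 = 5.72.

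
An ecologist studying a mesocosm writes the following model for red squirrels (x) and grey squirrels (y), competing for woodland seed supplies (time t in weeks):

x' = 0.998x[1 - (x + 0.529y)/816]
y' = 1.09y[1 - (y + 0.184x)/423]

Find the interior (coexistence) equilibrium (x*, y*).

x* ≈ 656, y* ≈ 302

Setting both brackets to zero gives the nullclines x + 0.529y = 816 and 0.184x + y = 423.
Substituting y = 423 - 0.184x into the first: x(1 - 0.529·0.184) = 816 - 0.529·423.
So x* = 592/0.903 = 656, and then y* = 423 - 0.184·656 = 302.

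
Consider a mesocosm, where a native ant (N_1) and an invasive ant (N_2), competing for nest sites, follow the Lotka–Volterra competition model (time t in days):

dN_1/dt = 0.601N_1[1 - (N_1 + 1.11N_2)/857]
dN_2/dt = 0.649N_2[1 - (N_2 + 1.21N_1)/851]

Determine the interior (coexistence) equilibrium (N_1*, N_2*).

Setting both brackets to zero gives the nullclines N_1 + 1.11N_2 = 857 and 1.21N_1 + N_2 = 851.
Substituting N_2 = 851 - 1.21N_1 into the first: N_1(1 - 1.11·1.21) = 857 - 1.11·851.
So N_1* = -87.6/-0.343 = 255, and then N_2* = 851 - 1.21·255 = 542.

N_1* ≈ 255, N_2* ≈ 542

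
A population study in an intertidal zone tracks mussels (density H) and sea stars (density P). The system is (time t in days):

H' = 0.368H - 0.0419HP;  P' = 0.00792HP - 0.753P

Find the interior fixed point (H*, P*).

Set dP/dt = 0 with P > 0: 0.00792H - 0.753 = 0, so H* = 0.753/0.00792 = 95.1.
Set dH/dt = 0 with H > 0: 0.368 - 0.0419P = 0, so P* = 0.368/0.0419 = 8.78.

H* ≈ 95.1, P* ≈ 8.78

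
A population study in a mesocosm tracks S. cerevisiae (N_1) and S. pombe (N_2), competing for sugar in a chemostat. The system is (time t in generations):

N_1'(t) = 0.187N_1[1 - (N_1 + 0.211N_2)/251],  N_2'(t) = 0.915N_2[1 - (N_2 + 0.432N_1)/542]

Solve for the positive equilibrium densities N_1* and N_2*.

Setting both brackets to zero gives the nullclines N_1 + 0.211N_2 = 251 and 0.432N_1 + N_2 = 542.
Substituting N_2 = 542 - 0.432N_1 into the first: N_1(1 - 0.211·0.432) = 251 - 0.211·542.
So N_1* = 137/0.909 = 150, and then N_2* = 542 - 0.432·150 = 477.

N_1* ≈ 150, N_2* ≈ 477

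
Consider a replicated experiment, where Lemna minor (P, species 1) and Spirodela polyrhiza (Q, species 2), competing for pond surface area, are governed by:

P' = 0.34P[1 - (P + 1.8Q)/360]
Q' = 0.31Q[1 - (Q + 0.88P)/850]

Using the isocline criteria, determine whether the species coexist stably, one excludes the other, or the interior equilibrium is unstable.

Compare the nullcline intercepts: K1/α12 = 360/1.8 = 200 < K2 = 850; K2/α21 = 850/0.88 = 966 > K1 = 360.
Since the inequalities point opposite ways, species 2 can invade but species 1 cannot.

species 2 excludes species 1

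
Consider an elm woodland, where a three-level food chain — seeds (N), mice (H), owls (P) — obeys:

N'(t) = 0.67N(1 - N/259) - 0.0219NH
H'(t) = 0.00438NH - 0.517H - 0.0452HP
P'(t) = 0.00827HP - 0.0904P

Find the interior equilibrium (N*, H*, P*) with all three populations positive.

From dP/dt = 0: 0.00827H* = 0.0904, so H* = 10.9.
From dN/dt = 0: 0.67(1 - N*/259) = 0.0219·10.9, giving N* = 259·(1 - 0.357) = 166.
From dH/dt = 0: 0.00438·166 - 0.517 = 0.0452P*, so P* = 0.212/0.0452 = 4.69.

N* ≈ 166, H* ≈ 10.9, P* ≈ 4.69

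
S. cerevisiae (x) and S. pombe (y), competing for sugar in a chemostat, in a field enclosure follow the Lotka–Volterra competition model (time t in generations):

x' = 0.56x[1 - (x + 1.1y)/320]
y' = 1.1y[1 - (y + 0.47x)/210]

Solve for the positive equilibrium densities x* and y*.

Setting both brackets to zero gives the nullclines x + 1.1y = 320 and 0.47x + y = 210.
Substituting y = 210 - 0.47x into the first: x(1 - 1.1·0.47) = 320 - 1.1·210.
So x* = 89/0.483 = 184, and then y* = 210 - 0.47·184 = 123.

x* ≈ 184, y* ≈ 123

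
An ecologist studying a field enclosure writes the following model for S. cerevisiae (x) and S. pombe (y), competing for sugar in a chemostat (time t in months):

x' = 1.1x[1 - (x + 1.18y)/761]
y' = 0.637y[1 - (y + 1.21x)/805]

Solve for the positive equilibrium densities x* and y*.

Setting both brackets to zero gives the nullclines x + 1.18y = 761 and 1.21x + y = 805.
Substituting y = 805 - 1.21x into the first: x(1 - 1.18·1.21) = 761 - 1.18·805.
So x* = -189/-0.428 = 442, and then y* = 805 - 1.21·442 = 271.

x* ≈ 442, y* ≈ 271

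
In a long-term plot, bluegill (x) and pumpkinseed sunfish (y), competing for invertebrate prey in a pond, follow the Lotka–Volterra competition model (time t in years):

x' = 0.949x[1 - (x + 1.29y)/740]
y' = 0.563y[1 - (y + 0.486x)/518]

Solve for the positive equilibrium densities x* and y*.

x* ≈ 192, y* ≈ 424

Setting both brackets to zero gives the nullclines x + 1.29y = 740 and 0.486x + y = 518.
Substituting y = 518 - 0.486x into the first: x(1 - 1.29·0.486) = 740 - 1.29·518.
So x* = 71.8/0.373 = 192, and then y* = 518 - 0.486·192 = 424.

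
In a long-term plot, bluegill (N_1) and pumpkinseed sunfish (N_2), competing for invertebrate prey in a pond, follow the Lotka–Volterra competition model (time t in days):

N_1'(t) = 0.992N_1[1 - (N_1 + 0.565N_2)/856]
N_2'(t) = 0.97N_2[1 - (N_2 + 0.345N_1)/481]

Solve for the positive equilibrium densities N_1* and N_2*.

Setting both brackets to zero gives the nullclines N_1 + 0.565N_2 = 856 and 0.345N_1 + N_2 = 481.
Substituting N_2 = 481 - 0.345N_1 into the first: N_1(1 - 0.565·0.345) = 856 - 0.565·481.
So N_1* = 584/0.805 = 726, and then N_2* = 481 - 0.345·726 = 231.

N_1* ≈ 726, N_2* ≈ 231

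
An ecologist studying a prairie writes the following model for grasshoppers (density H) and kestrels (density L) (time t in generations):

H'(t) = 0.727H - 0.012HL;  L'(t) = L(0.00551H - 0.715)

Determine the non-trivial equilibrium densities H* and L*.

Set dL/dt = 0 with L > 0: 0.00551H - 0.715 = 0, so H* = 0.715/0.00551 = 130.
Set dH/dt = 0 with H > 0: 0.727 - 0.012L = 0, so L* = 0.727/0.012 = 60.6.

H* ≈ 130, L* ≈ 60.6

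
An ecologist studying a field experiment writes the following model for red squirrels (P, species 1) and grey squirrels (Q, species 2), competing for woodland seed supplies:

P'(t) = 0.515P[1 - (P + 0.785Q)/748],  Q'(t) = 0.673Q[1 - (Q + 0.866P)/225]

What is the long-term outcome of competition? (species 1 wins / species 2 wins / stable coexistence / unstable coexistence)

Compare the nullcline intercepts: K1/α12 = 748/0.785 = 953 > K2 = 225; K2/α21 = 225/0.866 = 260 < K1 = 748.
Since the inequalities point opposite ways, species 1 can invade but species 2 cannot.

species 1 excludes species 2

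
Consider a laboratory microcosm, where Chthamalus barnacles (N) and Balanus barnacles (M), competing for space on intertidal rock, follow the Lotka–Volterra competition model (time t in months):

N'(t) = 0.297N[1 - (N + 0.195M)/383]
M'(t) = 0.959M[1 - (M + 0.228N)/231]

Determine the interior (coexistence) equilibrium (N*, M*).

Setting both brackets to zero gives the nullclines N + 0.195M = 383 and 0.228N + M = 231.
Substituting M = 231 - 0.228N into the first: N(1 - 0.195·0.228) = 383 - 0.195·231.
So N* = 338/0.956 = 354, and then M* = 231 - 0.228·354 = 150.

N* ≈ 354, M* ≈ 150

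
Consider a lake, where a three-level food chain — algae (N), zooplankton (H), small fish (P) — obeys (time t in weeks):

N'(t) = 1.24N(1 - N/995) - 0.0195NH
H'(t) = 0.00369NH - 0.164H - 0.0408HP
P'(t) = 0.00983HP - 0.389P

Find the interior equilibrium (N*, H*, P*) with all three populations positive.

N* ≈ 376, H* ≈ 39.6, P* ≈ 30

From dP/dt = 0: 0.00983H* = 0.389, so H* = 39.6.
From dN/dt = 0: 1.24(1 - N*/995) = 0.0195·39.6, giving N* = 995·(1 - 0.622) = 376.
From dH/dt = 0: 0.00369·376 - 0.164 = 0.0408P*, so P* = 1.22/0.0408 = 30.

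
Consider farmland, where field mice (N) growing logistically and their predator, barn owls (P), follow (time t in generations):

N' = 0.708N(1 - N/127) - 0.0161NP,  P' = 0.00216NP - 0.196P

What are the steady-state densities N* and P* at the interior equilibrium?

N* ≈ 90.7, P* ≈ 12.6

From dP/dt = 0 with P > 0: 0.00216N* = 0.196, so N* = 90.7.
Substitute into dN/dt = 0: 0.708(1 - 90.7/127) = 0.0161P*.
The bracket is 0.286, giving P* = 0.202/0.0161 = 12.6.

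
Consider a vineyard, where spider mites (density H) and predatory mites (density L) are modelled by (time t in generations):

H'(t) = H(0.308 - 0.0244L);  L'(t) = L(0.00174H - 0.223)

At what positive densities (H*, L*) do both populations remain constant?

Set dL/dt = 0 with L > 0: 0.00174H - 0.223 = 0, so H* = 0.223/0.00174 = 128.
Set dH/dt = 0 with H > 0: 0.308 - 0.0244L = 0, so L* = 0.308/0.0244 = 12.6.

H* ≈ 128, L* ≈ 12.6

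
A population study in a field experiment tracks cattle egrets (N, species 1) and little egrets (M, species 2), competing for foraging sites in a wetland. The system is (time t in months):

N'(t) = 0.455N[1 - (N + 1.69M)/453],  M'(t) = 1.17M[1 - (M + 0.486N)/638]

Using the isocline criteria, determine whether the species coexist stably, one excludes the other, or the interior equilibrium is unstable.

species 2 excludes species 1

Compare the nullcline intercepts: K1/α12 = 453/1.69 = 268 < K2 = 638; K2/α21 = 638/0.486 = 1310 > K1 = 453.
Since the inequalities point opposite ways, species 2 can invade but species 1 cannot.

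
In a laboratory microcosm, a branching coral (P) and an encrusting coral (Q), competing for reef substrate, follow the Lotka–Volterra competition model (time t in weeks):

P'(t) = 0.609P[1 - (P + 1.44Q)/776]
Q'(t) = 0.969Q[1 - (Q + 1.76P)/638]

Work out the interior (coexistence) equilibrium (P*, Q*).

P* ≈ 93, Q* ≈ 474

Setting both brackets to zero gives the nullclines P + 1.44Q = 776 and 1.76P + Q = 638.
Substituting Q = 638 - 1.76P into the first: P(1 - 1.44·1.76) = 776 - 1.44·638.
So P* = -143/-1.53 = 93, and then Q* = 638 - 1.76·93 = 474.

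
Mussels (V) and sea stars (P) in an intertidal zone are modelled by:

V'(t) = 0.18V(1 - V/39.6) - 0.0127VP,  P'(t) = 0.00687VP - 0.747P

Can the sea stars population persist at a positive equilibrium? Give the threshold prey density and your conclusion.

Threshold V = 109; K < 109, so no, the predator goes extinct.

The predator equation gives dP/dt > 0 only when V > 0.747/0.00687 = 109.
Without the predator, V → K = 39.6. Since 39.6 < 109, the predator cannot invade.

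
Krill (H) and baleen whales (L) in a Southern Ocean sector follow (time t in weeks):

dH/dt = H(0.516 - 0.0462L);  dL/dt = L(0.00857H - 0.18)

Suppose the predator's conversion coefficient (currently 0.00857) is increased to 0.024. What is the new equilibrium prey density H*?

H* ≈ 7.5

At the interior fixed point, setting dL/dt = 0 with L > 0 fixes H* = (predator death rate)/(HL coefficient) — independent of the other coefficients.
With the change, H* = 0.18/0.024 = 7.5; it falls from 21.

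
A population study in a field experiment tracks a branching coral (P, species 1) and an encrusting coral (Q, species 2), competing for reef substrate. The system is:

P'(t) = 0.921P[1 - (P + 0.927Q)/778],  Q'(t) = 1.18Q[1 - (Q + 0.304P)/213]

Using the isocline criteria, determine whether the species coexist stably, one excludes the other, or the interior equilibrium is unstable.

Compare the nullcline intercepts: K1/α12 = 778/0.927 = 839 > K2 = 213; K2/α21 = 213/0.304 = 701 < K1 = 778.
Since the inequalities point opposite ways, species 1 can invade but species 2 cannot.

species 1 excludes species 2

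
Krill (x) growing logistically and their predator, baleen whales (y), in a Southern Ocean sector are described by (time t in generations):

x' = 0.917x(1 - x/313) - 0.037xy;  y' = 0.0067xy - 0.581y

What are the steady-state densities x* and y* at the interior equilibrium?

From dy/dt = 0 with y > 0: 0.0067x* = 0.581, so x* = 86.7.
Substitute into dx/dt = 0: 0.917(1 - 86.7/313) = 0.037y*.
The bracket is 0.723, giving y* = 0.663/0.037 = 17.9.

x* ≈ 86.7, y* ≈ 17.9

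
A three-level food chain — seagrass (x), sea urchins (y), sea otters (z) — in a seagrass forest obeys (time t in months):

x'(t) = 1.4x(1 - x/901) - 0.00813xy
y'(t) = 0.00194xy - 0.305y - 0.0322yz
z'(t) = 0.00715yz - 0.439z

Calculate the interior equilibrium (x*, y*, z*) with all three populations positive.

From dz/dt = 0: 0.00715y* = 0.439, so y* = 61.4.
From dx/dt = 0: 1.4(1 - x*/901) = 0.00813·61.4, giving x* = 901·(1 - 0.357) = 580.
From dy/dt = 0: 0.00194·580 - 0.305 = 0.0322z*, so z* = 0.82/0.0322 = 25.5.

x* ≈ 580, y* ≈ 61.4, z* ≈ 25.5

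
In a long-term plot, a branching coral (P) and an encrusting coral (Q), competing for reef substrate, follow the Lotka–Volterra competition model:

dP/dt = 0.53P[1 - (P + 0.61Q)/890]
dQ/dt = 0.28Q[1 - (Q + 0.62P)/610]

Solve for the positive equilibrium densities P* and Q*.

Setting both brackets to zero gives the nullclines P + 0.61Q = 890 and 0.62P + Q = 610.
Substituting Q = 610 - 0.62P into the first: P(1 - 0.61·0.62) = 890 - 0.61·610.
So P* = 518/0.622 = 833, and then Q* = 610 - 0.62·833 = 93.6.

P* ≈ 833, Q* ≈ 93.6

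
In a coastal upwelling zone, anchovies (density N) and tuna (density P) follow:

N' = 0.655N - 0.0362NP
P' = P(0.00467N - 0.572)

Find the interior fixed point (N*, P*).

N* ≈ 122, P* ≈ 18.1

Set dP/dt = 0 with P > 0: 0.00467N - 0.572 = 0, so N* = 0.572/0.00467 = 122.
Set dN/dt = 0 with N > 0: 0.655 - 0.0362P = 0, so P* = 0.655/0.0362 = 18.1.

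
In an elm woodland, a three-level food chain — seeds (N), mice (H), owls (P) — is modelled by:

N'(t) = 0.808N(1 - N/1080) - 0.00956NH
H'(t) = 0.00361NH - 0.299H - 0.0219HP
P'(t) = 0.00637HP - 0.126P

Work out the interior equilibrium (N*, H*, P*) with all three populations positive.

From dP/dt = 0: 0.00637H* = 0.126, so H* = 19.8.
From dN/dt = 0: 0.808(1 - N*/1080) = 0.00956·19.8, giving N* = 1080·(1 - 0.234) = 827.
From dH/dt = 0: 0.00361·827 - 0.299 = 0.0219P*, so P* = 2.69/0.0219 = 123.

N* ≈ 827, H* ≈ 19.8, P* ≈ 123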